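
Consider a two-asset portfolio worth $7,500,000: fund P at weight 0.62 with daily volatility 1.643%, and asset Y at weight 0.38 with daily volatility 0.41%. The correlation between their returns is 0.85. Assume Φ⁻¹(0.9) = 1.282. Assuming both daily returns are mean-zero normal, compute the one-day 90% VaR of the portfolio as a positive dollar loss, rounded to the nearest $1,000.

σ_p² = 0.62²·1.643² + 0.38²·0.41² + 2·0.85·0.62·0.38·1.643·0.41 = 1.3317 (%²).
σ_p = √1.3317 = 1.154%.
VaR = 1.282 × 1.154% = 1.479%; on $7,500,000 that is $110,925.

$111,000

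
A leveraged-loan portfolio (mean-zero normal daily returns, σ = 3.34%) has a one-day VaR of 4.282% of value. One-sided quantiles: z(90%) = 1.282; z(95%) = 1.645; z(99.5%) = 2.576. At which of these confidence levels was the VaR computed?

90%

Implied z = VaR/σ = 4.282 / 3.34 = 1.282.
This matches z(90%) = 1.282.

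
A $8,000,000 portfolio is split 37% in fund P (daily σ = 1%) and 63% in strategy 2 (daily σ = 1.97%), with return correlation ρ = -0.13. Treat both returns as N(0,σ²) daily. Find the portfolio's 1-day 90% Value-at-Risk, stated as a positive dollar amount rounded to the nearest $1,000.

$128,000

σ_p² = 0.37²·1² + 0.63²·1.97² + 2·-0.13·0.37·0.63·1·1.97 = 1.5578 (%²).
σ_p = √1.5578 = 1.248%.
At 90%, z = 1.282.
VaR = 1.282 × 1.248% = 1.600%; on $8,000,000 that is $128,000.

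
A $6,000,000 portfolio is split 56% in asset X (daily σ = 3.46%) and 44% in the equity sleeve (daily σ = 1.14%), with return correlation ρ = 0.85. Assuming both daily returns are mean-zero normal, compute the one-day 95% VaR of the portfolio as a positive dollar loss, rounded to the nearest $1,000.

$235,000

σ_p² = 0.56²·3.46² + 0.44²·1.14² + 2·0.85·0.56·0.44·3.46·1.14 = 5.6581 (%²).
σ_p = √5.6581 = 2.379%.
At 95%, z = 1.645.
VaR = 1.645 × 2.379% = 3.913%; on $6,000,000 that is $234,780.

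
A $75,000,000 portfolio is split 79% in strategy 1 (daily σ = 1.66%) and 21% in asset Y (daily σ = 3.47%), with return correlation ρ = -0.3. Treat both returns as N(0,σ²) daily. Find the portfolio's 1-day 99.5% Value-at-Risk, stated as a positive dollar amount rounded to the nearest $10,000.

$2,500,000

σ_p² = 0.79²·1.66² + 0.21²·3.47² + 2·-0.3·0.79·0.21·1.66·3.47 = 1.6774 (%²).
σ_p = √1.6774 = 1.295%.
At 99.5%, z = 2.576.
VaR = 2.576 × 1.295% = 3.336%; on $75,000,000 that is $2,502,000.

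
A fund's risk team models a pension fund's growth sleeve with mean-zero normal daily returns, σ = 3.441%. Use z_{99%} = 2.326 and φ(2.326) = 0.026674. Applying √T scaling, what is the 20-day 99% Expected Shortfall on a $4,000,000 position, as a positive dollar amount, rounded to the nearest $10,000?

σ_{20d} = 3.441% × √20 = 15.389%.
ES multiplier = φ(z)/(1−α) = 0.026674/0.01 = 2.667.
ES = 15.389% × 2.667 = 41.042%; on $4,000,000: $1,641,680.

$1,640,000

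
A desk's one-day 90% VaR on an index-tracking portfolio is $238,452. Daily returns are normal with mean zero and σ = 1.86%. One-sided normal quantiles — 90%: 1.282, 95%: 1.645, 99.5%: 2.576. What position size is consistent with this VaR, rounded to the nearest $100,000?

VaR as a fraction of value: z·σ = 1.282 × 1.86% = 2.38452%.
Position = $238,452 / 0.0238452 = $10,000,000.

$10,000,000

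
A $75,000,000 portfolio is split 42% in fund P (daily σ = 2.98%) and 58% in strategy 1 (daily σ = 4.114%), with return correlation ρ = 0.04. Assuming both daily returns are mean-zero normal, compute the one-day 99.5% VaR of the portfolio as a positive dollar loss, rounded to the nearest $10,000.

σ_p² = 0.42²·2.98² + 0.58²·4.114² + 2·0.04·0.42·0.58·2.98·4.114 = 7.4990 (%²).
σ_p = √7.4990 = 2.738%.
At 99.5%, z = 2.576.
VaR = 2.576 × 2.738% = 7.053%; on $75,000,000 that is $5,289,750.

$5,290,000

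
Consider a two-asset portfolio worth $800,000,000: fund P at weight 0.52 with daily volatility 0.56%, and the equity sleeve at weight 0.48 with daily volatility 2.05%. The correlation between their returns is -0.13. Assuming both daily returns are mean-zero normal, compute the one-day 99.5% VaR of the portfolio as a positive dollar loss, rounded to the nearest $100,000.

$20,400,000

σ_p² = 0.52²·0.56² + 0.48²·2.05² + 2·-0.13·0.52·0.48·0.56·2.05 = 0.9786 (%²).
σ_p = √0.9786 = 0.989%.
At 99.5%, z = 2.576.
VaR = 2.576 × 0.989% = 2.548%; on $800,000,000 that is $20,384,000.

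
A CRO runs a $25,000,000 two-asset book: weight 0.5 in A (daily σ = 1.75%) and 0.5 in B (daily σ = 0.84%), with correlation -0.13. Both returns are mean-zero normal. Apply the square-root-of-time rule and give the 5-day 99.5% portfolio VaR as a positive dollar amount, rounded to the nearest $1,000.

$1,325,000

σ_p = √(0.5²·1.75² + 0.5²·0.84² + 2·-0.13·0.5·0.5·1.75·0.84) = 0.920%.
σ_{5d} = 0.920% × √5 = 2.057%.
z(99.5%) = 2.576.
VaR = 2.576 × 2.057% = 5.299%; on $25,000,000 that is $1,324,750.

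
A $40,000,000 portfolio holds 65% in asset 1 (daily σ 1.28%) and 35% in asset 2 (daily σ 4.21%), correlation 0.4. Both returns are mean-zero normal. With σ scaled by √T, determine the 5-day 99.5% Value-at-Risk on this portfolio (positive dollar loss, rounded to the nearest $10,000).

σ_p = √(0.65²·1.28² + 0.35²·4.21² + 2·0.4·0.65·0.35·1.28·4.21) = 1.961%.
σ_{5d} = 1.961% × √5 = 4.385%.
z(99.5%) = 2.576.
VaR = 2.576 × 4.385% = 11.296%; on $40,000,000 that is $4,518,400.

$4,520,000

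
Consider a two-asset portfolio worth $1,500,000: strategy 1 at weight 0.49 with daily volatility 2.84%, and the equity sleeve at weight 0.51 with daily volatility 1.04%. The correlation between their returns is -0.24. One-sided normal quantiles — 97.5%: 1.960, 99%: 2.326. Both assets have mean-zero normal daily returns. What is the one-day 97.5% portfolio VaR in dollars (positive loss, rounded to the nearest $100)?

$40,100

σ_p² = 0.49²·2.84² + 0.51²·1.04² + 2·-0.24·0.49·0.51·2.84·1.04 = 1.8636 (%²).
σ_p = √1.8636 = 1.365%.
VaR = 1.960 × 1.365% = 2.675%; on $1,500,000 that is $40,125.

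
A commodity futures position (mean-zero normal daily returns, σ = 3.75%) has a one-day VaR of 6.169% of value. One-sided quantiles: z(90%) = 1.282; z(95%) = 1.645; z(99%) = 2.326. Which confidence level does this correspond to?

95%

Implied z = VaR/σ = 6.169 / 3.75 = 1.645.
This matches z(95%) = 1.645.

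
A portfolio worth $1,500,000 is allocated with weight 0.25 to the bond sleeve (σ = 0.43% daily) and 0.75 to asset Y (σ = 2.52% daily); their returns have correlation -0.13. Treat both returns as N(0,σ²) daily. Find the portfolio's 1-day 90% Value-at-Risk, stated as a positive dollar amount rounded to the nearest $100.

σ_p² = 0.25²·0.43² + 0.75²·2.52² + 2·-0.13·0.25·0.75·0.43·2.52 = 3.5308 (%²).
σ_p = √3.5308 = 1.879%.
At 90%, z = 1.282.
VaR = 1.282 × 1.879% = 2.409%; on $1,500,000 that is $36,135.

$36,100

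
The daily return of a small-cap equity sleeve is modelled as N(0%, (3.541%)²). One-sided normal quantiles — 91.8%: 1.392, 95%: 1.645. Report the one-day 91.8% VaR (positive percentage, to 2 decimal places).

VaR = z·σ = 1.392 × 3.541% = 4.929%.

4.93%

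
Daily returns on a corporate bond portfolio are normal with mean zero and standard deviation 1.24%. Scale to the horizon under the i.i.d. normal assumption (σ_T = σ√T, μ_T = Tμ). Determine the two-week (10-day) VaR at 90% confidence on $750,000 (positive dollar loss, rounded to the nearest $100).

At 90%, z = 1.282.
σ_{10d} = 1.24% × √10 = 3.921%.
VaR = 1.282 × 3.921% = 5.027%.
On $750,000: 0.05027 × $750,000 = $37,702.

$37,700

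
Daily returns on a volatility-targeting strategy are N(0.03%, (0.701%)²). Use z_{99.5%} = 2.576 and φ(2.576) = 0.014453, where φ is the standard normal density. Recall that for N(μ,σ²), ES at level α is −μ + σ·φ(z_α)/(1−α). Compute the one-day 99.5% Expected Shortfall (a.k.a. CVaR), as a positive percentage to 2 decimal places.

Tail multiplier: φ(z)/(1−α) = 0.014453 / 0.005 = 2.891.
ES = −(0.03%) + 0.701% × 2.891 = 1.997%.

2.00%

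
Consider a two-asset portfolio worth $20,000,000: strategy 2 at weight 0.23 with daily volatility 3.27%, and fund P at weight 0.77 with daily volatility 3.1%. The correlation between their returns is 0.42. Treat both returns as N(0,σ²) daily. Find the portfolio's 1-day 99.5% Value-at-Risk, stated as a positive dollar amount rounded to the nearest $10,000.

σ_p² = 0.23²·3.27² + 0.77²·3.1² + 2·0.42·0.23·0.77·3.27·3.1 = 7.7714 (%²).
σ_p = √7.7714 = 2.788%.
At 99.5%, z = 2.576.
VaR = 2.576 × 2.788% = 7.182%; on $20,000,000 that is $1,436,400.

$1,440,000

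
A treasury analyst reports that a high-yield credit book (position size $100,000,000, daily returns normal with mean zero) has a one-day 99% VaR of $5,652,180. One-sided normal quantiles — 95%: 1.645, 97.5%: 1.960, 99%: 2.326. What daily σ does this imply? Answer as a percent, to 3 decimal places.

VaR as a fraction: $5,652,180 / $100,000,000 = 5.652%.
σ = VaR / z = 5.652% / 2.326 = 2.430%.

2.430%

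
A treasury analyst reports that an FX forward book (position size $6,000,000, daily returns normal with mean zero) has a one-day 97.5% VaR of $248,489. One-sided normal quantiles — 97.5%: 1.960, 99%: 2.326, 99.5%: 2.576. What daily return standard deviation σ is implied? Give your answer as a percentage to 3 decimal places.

2.113%

VaR as a fraction: $248,489 / $6,000,000 = 4.141%.
σ = VaR / z = 4.141% / 1.960 = 2.113%.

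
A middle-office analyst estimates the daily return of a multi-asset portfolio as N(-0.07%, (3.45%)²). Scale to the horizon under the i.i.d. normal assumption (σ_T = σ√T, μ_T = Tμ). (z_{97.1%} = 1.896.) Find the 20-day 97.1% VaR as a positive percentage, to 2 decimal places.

30.65%

σ_{20d} = 3.45% × √20 = 15.429%; μ_{20d} = 20 × -0.07% = -1.400%.
VaR = −(-1.400%) + 1.896 × 15.429% = 30.653%.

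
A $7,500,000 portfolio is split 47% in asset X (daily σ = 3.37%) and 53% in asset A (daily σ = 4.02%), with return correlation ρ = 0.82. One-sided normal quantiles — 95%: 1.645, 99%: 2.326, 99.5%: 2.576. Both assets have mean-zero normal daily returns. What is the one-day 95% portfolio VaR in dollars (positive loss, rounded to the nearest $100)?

$437,600

σ_p² = 0.47²·3.37² + 0.53²·4.02² + 2·0.82·0.47·0.53·3.37·4.02 = 12.5826 (%²).
σ_p = √12.5826 = 3.547%.
VaR = 1.645 × 3.547% = 5.835%; on $7,500,000 that is $437,625.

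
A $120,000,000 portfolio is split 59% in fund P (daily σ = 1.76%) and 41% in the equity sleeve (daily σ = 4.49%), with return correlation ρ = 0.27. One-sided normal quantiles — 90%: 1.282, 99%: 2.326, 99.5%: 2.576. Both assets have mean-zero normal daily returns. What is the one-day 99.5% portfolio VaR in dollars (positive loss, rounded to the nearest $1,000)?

$7,249,000

σ_p² = 0.59²·1.76² + 0.41²·4.49² + 2·0.27·0.59·0.41·1.76·4.49 = 5.4994 (%²).
σ_p = √5.4994 = 2.345%.
VaR = 2.576 × 2.345% = 6.041%; on $120,000,000 that is $7,249,200.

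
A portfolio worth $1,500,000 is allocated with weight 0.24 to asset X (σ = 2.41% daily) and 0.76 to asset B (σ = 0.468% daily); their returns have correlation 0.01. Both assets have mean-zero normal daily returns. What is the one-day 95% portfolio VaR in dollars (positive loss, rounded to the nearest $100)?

σ_p² = 0.24²·2.41² + 0.76²·0.468² + 2·0.01·0.24·0.76·2.41·0.468 = 0.4652 (%²).
σ_p = √0.4652 = 0.682%.
At 95%, z = 1.645.
VaR = 1.645 × 0.682% = 1.122%; on $1,500,000 that is $16,830.

$16,800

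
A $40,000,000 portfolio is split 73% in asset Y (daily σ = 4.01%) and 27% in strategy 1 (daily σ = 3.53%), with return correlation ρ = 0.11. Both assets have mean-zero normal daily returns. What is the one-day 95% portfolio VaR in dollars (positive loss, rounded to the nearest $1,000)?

σ_p² = 0.73²·4.01² + 0.27²·3.53² + 2·0.11·0.73·0.27·4.01·3.53 = 10.0913 (%²).
σ_p = √10.0913 = 3.177%.
At 95%, z = 1.645.
VaR = 1.645 × 3.177% = 5.226%; on $40,000,000 that is $2,090,400.

$2,090,000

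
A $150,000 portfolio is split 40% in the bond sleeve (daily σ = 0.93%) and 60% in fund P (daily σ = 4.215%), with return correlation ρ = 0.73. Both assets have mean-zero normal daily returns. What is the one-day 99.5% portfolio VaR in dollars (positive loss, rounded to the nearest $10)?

$10,870

σ_p² = 0.4²·0.93² + 0.6²·4.215² + 2·0.73·0.4·0.6·0.93·4.215 = 7.9078 (%²).
σ_p = √7.9078 = 2.812%.
At 99.5%, z = 2.576.
VaR = 2.576 × 2.812% = 7.244%; on $150,000 that is $10,866.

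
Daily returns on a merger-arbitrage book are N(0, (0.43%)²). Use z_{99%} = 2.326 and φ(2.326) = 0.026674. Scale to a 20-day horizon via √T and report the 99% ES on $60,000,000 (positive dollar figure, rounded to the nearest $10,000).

$3,080,000

σ_{20d} = 0.43% × √20 = 1.923%.
ES multiplier = φ(z)/(1−α) = 0.026674/0.01 = 2.667.
ES = 1.923% × 2.667 = 5.129%; on $60,000,000: $3,077,400.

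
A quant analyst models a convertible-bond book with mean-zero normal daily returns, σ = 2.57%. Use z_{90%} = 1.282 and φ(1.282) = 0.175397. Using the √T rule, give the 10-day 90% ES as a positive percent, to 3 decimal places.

14.255%

σ_{10d} = 2.57% × √10 = 8.127%.
ES multiplier = φ(z)/(1−α) = 0.175397/0.1 = 1.754.
ES = 8.127% × 1.754 = 14.255%.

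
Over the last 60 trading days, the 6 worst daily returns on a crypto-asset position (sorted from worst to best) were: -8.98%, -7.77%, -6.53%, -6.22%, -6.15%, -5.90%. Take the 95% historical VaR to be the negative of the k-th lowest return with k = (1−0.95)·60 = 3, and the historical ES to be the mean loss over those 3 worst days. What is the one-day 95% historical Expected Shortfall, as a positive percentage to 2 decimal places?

7.76%

The 3 worst returns sum to -23.28%.
ES = −(-23.28%) / 3 = 7.76%.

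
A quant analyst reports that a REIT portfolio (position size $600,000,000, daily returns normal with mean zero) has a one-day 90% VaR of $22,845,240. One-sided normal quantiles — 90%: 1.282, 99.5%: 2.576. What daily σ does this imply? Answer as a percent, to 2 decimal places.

2.97%

VaR as a fraction: $22,845,240 / $600,000,000 = 3.808%.
σ = VaR / z = 3.808% / 1.282 = 2.970%.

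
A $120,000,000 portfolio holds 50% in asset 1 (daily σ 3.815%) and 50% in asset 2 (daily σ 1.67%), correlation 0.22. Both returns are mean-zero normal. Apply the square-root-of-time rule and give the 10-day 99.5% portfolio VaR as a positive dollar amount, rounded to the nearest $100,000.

σ_p = √(0.5²·3.815² + 0.5²·1.67² + 2·0.22·0.5·0.5·3.815·1.67) = 2.244%.
σ_{10d} = 2.244% × √10 = 7.096%.
z(99.5%) = 2.576.
VaR = 2.576 × 7.096% = 18.279%; on $120,000,000 that is $21,934,800.

$21,900,000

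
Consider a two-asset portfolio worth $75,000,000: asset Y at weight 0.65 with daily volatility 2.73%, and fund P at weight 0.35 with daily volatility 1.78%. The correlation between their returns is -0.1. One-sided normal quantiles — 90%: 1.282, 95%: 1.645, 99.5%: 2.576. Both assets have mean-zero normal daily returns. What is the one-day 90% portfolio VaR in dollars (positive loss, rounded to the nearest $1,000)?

σ_p² = 0.65²·2.73² + 0.35²·1.78² + 2·-0.1·0.65·0.35·2.73·1.78 = 3.3159 (%²).
σ_p = √3.3159 = 1.821%.
VaR = 1.282 × 1.821% = 2.335%; on $75,000,000 that is $1,751,250.

$1,751,000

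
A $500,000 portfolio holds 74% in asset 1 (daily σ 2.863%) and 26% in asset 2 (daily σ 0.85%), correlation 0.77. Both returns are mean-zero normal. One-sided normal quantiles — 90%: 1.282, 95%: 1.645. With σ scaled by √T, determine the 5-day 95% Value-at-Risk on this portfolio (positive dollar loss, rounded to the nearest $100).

$42,200

σ_p = √(0.74²·2.863² + 0.26²·0.85² + 2·0.77·0.74·0.26·2.863·0.85) = 2.293%.
σ_{5d} = 2.293% × √5 = 5.127%.
VaR = 1.645 × 5.127% = 8.434%; on $500,000 that is $42,170.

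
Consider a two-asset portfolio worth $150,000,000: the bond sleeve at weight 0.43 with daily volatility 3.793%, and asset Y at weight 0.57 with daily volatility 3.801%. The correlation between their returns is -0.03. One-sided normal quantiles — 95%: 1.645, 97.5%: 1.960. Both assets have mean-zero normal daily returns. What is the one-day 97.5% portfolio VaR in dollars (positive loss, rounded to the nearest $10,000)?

σ_p² = 0.43²·3.793² + 0.57²·3.801² + 2·-0.03·0.43·0.57·3.793·3.801 = 7.1421 (%²).
σ_p = √7.1421 = 2.672%.
VaR = 1.960 × 2.672% = 5.237%; on $150,000,000 that is $7,855,500.

$7,860,000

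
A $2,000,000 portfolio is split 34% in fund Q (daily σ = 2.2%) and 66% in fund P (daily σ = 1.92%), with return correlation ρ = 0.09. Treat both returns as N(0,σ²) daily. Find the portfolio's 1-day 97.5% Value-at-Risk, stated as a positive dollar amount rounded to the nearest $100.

$59,900

σ_p² = 0.34²·2.2² + 0.66²·1.92² + 2·0.09·0.34·0.66·2.2·1.92 = 2.3359 (%²).
σ_p = √2.3359 = 1.528%.
At 97.5%, z = 1.960.
VaR = 1.960 × 1.528% = 2.995%; on $2,000,000 that is $59,900.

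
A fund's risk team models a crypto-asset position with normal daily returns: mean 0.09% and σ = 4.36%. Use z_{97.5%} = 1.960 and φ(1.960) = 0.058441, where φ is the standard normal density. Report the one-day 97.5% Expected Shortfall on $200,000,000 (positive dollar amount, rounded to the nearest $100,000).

$20,200,000

Tail multiplier: φ(z)/(1−α) = 0.058441 / 0.025 = 2.338.
ES = −(0.09%) + 4.36% × 2.338 = 10.104%.
On $200,000,000: 0.10104 × $200,000,000 = $20,208,000.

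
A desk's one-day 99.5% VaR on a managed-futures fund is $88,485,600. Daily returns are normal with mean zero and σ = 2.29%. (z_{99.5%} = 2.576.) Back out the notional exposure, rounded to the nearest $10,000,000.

$1,500,000,000

VaR as a fraction of value: z·σ = 2.576 × 2.29% = 5.89904%.
Position = $88,485,600 / 0.0589904 = $1,500,000,000.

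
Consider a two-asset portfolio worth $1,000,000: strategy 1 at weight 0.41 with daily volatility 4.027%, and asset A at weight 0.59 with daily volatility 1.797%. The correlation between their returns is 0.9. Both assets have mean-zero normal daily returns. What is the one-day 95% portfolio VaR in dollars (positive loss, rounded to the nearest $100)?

σ_p² = 0.41²·4.027² + 0.59²·1.797² + 2·0.9·0.41·0.59·4.027·1.797 = 7.0010 (%²).
σ_p = √7.0010 = 2.646%.
At 95%, z = 1.645.
VaR = 1.645 × 2.646% = 4.353%; on $1,000,000 that is $43,530.

$43,500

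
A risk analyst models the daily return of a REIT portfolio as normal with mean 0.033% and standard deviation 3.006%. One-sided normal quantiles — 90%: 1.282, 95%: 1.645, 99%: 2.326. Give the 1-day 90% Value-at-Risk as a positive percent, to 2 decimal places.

3.82%

VaR = −μ + z·σ = −(0.033%) + 1.282 × 3.006% = 3.821%.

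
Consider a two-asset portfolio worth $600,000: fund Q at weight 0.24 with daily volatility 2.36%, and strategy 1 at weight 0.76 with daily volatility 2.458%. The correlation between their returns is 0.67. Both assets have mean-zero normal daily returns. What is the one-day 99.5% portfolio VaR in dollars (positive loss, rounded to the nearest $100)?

$35,300

σ_p² = 0.24²·2.36² + 0.76²·2.458² + 2·0.67·0.24·0.76·2.36·2.458 = 5.2284 (%²).
σ_p = √5.2284 = 2.287%.
At 99.5%, z = 2.576.
VaR = 2.576 × 2.287% = 5.891%; on $600,000 that is $35,346.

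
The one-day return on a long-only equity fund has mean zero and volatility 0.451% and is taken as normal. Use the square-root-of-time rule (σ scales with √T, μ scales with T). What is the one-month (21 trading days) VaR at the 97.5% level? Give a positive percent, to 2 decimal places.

At 97.5%, z = 1.960.
σ_{21d} = 0.451% × √21 = 2.067%.
VaR = 1.960 × 2.067% = 4.051%.

4.05%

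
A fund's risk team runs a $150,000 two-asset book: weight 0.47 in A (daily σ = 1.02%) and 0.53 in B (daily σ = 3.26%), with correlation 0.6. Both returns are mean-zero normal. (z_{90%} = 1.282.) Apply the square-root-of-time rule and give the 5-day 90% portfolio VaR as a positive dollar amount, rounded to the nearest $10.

σ_p = √(0.47²·1.02² + 0.53²·3.26² + 2·0.6·0.47·0.53·1.02·3.26) = 2.052%.
σ_{5d} = 2.052% × √5 = 4.588%.
VaR = 1.282 × 4.588% = 5.882%; on $150,000 that is $8,823.

$8,820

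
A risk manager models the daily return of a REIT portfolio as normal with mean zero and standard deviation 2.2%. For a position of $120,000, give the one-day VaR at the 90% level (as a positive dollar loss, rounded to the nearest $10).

At 90% one-sided, z = 1.282.
VaR = z·σ = 1.282 × 2.2% = 2.820%.
On $120,000: 0.02820 × $120,000 = $3,384.

$3,380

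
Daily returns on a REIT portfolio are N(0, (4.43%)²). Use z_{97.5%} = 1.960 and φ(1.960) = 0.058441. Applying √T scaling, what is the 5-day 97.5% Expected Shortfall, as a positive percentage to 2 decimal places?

23.16%

σ_{5d} = 4.43% × √5 = 9.906%.
ES multiplier = φ(z)/(1−α) = 0.058441/0.025 = 2.338.
ES = 9.906% × 2.338 = 23.160%.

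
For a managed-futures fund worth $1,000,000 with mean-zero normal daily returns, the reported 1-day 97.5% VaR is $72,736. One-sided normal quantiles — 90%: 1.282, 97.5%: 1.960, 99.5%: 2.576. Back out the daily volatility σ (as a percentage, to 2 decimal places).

VaR as a fraction: $72,736 / $1,000,000 = 7.274%.
σ = VaR / z = 7.274% / 1.960 = 3.711%.

3.71%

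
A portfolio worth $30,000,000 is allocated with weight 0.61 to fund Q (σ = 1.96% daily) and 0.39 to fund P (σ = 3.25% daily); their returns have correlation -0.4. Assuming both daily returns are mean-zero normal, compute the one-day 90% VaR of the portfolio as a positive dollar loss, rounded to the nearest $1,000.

σ_p² = 0.61²·1.96² + 0.39²·3.25² + 2·-0.4·0.61·0.39·1.96·3.25 = 1.8237 (%²).
σ_p = √1.8237 = 1.350%.
At 90%, z = 1.282.
VaR = 1.282 × 1.350% = 1.731%; on $30,000,000 that is $519,300.

$519,000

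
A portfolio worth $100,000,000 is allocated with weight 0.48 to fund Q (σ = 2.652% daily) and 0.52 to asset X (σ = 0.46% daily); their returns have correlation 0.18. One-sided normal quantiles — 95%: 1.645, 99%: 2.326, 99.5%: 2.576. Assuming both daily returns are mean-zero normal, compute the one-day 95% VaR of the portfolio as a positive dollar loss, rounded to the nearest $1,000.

σ_p² = 0.48²·2.652² + 0.52²·0.46² + 2·0.18·0.48·0.52·2.652·0.46 = 1.7873 (%²).
σ_p = √1.7873 = 1.337%.
VaR = 1.645 × 1.337% = 2.199%; on $100,000,000 that is $2,199,000.

$2,199,000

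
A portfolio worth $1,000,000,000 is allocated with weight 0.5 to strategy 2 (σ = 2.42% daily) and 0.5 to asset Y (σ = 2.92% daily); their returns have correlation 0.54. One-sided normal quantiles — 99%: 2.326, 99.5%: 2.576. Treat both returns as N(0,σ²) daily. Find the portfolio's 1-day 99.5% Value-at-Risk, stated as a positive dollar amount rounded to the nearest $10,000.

σ_p² = 0.5²·2.42² + 0.5²·2.92² + 2·0.54·0.5·0.5·2.42·2.92 = 5.5036 (%²).
σ_p = √5.5036 = 2.346%.
VaR = 2.576 × 2.346% = 6.043%; on $1,000,000,000 that is $60,430,000.

$60,430,000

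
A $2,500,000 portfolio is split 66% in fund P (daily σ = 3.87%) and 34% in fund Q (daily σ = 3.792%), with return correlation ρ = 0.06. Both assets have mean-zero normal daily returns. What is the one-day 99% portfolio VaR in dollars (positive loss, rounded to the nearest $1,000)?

$170,000

σ_p² = 0.66²·3.87² + 0.34²·3.792² + 2·0.06·0.66·0.34·3.87·3.792 = 8.5814 (%²).
σ_p = √8.5814 = 2.929%.
At 99%, z = 2.326.
VaR = 2.326 × 2.929% = 6.813%; on $2,500,000 that is $170,325.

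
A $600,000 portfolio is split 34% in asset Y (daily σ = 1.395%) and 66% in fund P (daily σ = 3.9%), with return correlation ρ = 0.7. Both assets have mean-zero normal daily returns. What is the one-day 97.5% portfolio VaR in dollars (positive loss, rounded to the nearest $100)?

σ_p² = 0.34²·1.395² + 0.66²·3.9² + 2·0.7·0.34·0.66·1.395·3.9 = 8.5596 (%²).
σ_p = √8.5596 = 2.926%.
At 97.5%, z = 1.960.
VaR = 1.960 × 2.926% = 5.735%; on $600,000 that is $34,410.

$34,400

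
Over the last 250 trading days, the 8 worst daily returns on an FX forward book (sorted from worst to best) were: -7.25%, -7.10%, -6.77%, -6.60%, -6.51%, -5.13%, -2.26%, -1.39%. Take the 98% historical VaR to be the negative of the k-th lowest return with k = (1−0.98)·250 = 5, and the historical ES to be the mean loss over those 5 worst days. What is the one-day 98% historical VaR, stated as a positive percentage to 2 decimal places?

6.51%

k = 5; the 5th lowest return is -6.51%, so VaR = 6.51%.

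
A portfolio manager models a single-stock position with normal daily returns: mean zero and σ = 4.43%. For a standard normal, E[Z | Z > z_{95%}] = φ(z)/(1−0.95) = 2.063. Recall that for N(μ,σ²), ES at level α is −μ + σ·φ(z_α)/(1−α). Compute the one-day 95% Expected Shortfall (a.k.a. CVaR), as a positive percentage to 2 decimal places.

ES = 4.43% × 2.063 = 9.139%.

9.14%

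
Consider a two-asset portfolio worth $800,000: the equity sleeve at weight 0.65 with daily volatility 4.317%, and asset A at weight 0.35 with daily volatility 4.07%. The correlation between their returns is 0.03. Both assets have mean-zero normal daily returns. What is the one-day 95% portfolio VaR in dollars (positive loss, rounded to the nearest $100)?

σ_p² = 0.65²·4.317² + 0.35²·4.07² + 2·0.03·0.65·0.35·4.317·4.07 = 10.1429 (%²).
σ_p = √10.1429 = 3.185%.
At 95%, z = 1.645.
VaR = 1.645 × 3.185% = 5.239%; on $800,000 that is $41,912.

$41,900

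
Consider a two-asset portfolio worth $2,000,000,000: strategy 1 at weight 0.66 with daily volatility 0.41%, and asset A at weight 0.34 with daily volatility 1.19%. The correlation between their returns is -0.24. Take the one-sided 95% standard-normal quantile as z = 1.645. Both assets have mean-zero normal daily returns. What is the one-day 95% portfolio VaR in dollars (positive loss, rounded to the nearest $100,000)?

σ_p² = 0.66²·0.41² + 0.34²·1.19² + 2·-0.24·0.66·0.34·0.41·1.19 = 0.1844 (%²).
σ_p = √0.1844 = 0.429%.
VaR = 1.645 × 0.429% = 0.706%; on $2,000,000,000 that is $14,120,000.

$14,100,000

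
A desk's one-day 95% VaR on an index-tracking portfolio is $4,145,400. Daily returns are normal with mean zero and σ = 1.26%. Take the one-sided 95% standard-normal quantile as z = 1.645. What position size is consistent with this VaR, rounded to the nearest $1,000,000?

$200,000,000

VaR as a fraction of value: z·σ = 1.645 × 1.26% = 2.0727%.
Position = $4,145,400 / 0.020727 = $200,000,000.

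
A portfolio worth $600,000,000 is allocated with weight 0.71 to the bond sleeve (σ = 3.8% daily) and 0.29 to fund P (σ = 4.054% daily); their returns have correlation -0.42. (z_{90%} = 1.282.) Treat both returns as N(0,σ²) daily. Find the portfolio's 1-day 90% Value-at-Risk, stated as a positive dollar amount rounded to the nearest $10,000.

σ_p² = 0.71²·3.8² + 0.29²·4.054² + 2·-0.42·0.71·0.29·3.8·4.054 = 5.9970 (%²).
σ_p = √5.9970 = 2.449%.
VaR = 1.282 × 2.449% = 3.140%; on $600,000,000 that is $18,840,000.

$18,840,000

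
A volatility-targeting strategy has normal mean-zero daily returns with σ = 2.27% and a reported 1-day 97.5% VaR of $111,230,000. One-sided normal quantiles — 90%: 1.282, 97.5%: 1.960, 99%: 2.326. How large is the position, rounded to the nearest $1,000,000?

VaR as a fraction of value: z·σ = 1.960 × 2.27% = 4.4492%.
Position = $111,230,000 / 0.044492 = $2,500,000,000.

$2,500,000,000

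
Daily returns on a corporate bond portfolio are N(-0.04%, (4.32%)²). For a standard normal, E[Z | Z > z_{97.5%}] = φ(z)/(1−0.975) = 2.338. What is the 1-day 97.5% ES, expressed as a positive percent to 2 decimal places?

ES = −(-0.04%) + 4.32% × 2.338 = 10.140%.

10.14%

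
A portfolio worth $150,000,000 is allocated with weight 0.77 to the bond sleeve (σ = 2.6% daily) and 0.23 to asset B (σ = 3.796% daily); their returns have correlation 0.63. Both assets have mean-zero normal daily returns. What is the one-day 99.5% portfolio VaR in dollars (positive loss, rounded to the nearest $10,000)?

$10,200,000

σ_p² = 0.77²·2.6² + 0.23²·3.796² + 2·0.63·0.77·0.23·2.6·3.796 = 6.9726 (%²).
σ_p = √6.9726 = 2.641%.
At 99.5%, z = 2.576.
VaR = 2.576 × 2.641% = 6.803%; on $150,000,000 that is $10,204,500.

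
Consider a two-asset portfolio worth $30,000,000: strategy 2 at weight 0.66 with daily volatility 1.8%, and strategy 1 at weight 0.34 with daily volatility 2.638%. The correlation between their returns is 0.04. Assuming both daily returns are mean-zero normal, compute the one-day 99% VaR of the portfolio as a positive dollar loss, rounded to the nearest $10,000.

σ_p² = 0.66²·1.8² + 0.34²·2.638² + 2·0.04·0.66·0.34·1.8·2.638 = 2.3011 (%²).
σ_p = √2.3011 = 1.517%.
At 99%, z = 2.326.
VaR = 2.326 × 1.517% = 3.529%; on $30,000,000 that is $1,058,700.

$1,060,000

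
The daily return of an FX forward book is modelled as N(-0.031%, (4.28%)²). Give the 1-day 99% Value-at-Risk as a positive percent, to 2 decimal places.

At 99% one-sided, z = 2.326.
VaR = −μ + z·σ = −(-0.031%) + 2.326 × 4.28% = 9.986%.

9.99%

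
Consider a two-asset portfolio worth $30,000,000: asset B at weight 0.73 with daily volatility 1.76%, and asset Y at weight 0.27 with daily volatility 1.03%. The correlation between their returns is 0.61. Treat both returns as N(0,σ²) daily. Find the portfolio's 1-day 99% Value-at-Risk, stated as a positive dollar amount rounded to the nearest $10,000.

$1,030,000

σ_p² = 0.73²·1.76² + 0.27²·1.03² + 2·0.61·0.73·0.27·1.76·1.03 = 2.1640 (%²).
σ_p = √2.1640 = 1.471%.
At 99%, z = 2.326.
VaR = 2.326 × 1.471% = 3.422%; on $30,000,000 that is $1,026,600.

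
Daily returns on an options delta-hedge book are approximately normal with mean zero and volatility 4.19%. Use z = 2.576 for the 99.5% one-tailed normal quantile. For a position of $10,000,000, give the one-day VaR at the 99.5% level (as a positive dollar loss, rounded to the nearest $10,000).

$1,080,000

VaR = z·σ = 2.576 × 4.19% = 10.793%.
On $10,000,000: 0.10793 × $10,000,000 = $1,079,300.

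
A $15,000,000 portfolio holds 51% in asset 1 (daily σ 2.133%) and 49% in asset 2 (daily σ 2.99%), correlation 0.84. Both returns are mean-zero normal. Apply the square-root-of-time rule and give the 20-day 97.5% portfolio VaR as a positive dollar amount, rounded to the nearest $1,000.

$3,223,000

σ_p = √(0.51²·2.133² + 0.49²·2.99² + 2·0.84·0.51·0.49·2.133·2.99) = 2.451%.
σ_{20d} = 2.451% × √20 = 10.961%.
z(97.5%) = 1.960.
VaR = 1.960 × 10.961% = 21.484%; on $15,000,000 that is $3,222,600.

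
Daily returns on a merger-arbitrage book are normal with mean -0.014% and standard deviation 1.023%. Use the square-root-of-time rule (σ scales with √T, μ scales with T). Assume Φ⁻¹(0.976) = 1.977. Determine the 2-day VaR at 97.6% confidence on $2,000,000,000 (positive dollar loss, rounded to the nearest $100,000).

$57,800,000

σ_{2d} = 1.023% × √2 = 1.447%; μ_{2d} = 2 × -0.014% = -0.028%.
VaR = −(-0.028%) + 1.977 × 1.447% = 2.889%.
On $2,000,000,000: 0.02889 × $2,000,000,000 = $57,780,000.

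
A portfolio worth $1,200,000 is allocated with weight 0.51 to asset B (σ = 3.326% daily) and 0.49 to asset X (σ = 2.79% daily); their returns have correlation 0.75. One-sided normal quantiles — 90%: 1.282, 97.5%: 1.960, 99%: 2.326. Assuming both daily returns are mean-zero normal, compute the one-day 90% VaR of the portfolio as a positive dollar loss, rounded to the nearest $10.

σ_p² = 0.51²·3.326² + 0.49²·2.79² + 2·0.75·0.51·0.49·3.326·2.79 = 8.2247 (%²).
σ_p = √8.2247 = 2.868%.
VaR = 1.282 × 2.868% = 3.677%; on $1,200,000 that is $44,124.

$44,120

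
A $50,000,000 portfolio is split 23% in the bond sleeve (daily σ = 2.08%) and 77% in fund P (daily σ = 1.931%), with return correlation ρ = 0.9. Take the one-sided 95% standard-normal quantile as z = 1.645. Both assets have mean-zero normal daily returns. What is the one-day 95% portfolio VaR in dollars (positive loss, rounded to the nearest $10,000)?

σ_p² = 0.23²·2.08² + 0.77²·1.931² + 2·0.9·0.23·0.77·2.08·1.931 = 3.7200 (%²).
σ_p = √3.7200 = 1.929%.
VaR = 1.645 × 1.929% = 3.173%; on $50,000,000 that is $1,586,500.

$1,590,000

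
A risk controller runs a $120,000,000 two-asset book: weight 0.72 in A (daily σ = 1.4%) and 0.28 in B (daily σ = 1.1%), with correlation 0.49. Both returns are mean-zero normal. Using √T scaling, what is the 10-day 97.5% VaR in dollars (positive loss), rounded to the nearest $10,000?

σ_p = √(0.72²·1.4² + 0.28²·1.1² + 2·0.49·0.72·0.28·1.4·1.1) = 1.190%.
σ_{10d} = 1.190% × √10 = 3.763%.
z(97.5%) = 1.960.
VaR = 1.960 × 3.763% = 7.375%; on $120,000,000 that is $8,850,000.

$8,850,000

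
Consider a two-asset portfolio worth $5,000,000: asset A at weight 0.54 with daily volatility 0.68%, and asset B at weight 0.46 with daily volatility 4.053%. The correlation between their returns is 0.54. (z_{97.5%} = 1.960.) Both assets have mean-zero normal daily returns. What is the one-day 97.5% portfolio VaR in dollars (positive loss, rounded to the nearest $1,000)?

σ_p² = 0.54²·0.68² + 0.46²·4.053² + 2·0.54·0.54·0.46·0.68·4.053 = 4.3501 (%²).
σ_p = √4.3501 = 2.086%.
VaR = 1.960 × 2.086% = 4.089%; on $5,000,000 that is $204,450.

$204,000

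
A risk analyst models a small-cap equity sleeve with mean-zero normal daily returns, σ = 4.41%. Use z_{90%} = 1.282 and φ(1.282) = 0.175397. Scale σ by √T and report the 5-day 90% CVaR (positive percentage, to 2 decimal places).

17.30%

σ_{5d} = 4.41% × √5 = 9.861%.
ES multiplier = φ(z)/(1−α) = 0.175397/0.1 = 1.754.
ES = 9.861% × 1.754 = 17.296%.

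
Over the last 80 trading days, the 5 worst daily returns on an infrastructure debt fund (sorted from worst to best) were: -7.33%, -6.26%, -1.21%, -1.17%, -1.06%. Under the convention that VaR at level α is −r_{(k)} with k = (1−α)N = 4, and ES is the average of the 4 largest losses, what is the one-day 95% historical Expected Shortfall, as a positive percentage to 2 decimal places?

3.99%

The 4 worst returns sum to -15.97%.
ES = −(-15.97%) / 4 = 3.9925% ≈ 3.99%.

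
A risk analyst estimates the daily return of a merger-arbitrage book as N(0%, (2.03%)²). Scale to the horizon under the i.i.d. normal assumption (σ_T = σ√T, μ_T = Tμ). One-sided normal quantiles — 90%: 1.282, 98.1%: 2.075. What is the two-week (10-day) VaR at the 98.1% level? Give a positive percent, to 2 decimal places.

13.32%

σ_{10d} = 2.03% × √10 = 6.419%.
VaR = 2.075 × 6.419% = 13.319%.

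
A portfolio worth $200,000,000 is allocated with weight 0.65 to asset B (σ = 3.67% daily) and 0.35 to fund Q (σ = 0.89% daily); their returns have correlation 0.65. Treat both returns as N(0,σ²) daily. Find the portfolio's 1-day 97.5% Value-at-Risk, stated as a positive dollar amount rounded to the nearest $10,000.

$10,190,000

σ_p² = 0.65²·3.67² + 0.35²·0.89² + 2·0.65·0.65·0.35·3.67·0.89 = 6.7537 (%²).
σ_p = √6.7537 = 2.599%.
At 97.5%, z = 1.960.
VaR = 1.960 × 2.599% = 5.094%; on $200,000,000 that is $10,188,000.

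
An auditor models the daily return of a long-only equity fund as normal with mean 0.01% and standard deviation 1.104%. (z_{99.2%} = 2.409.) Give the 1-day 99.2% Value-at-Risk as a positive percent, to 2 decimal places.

VaR = −μ + z·σ = −(0.01%) + 2.409 × 1.104% = 2.650%.

2.65%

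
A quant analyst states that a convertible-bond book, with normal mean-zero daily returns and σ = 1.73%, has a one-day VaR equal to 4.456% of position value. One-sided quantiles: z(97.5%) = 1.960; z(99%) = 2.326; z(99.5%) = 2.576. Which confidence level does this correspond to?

Implied z = VaR/σ = 4.456 / 1.73 = 2.576.
This matches z(99.5%) = 2.576.

99.5%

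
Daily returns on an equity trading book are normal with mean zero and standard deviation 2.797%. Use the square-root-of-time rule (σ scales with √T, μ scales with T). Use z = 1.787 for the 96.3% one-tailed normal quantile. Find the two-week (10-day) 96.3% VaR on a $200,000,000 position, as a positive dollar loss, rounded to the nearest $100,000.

σ_{10d} = 2.797% × √10 = 8.845%.
VaR = 1.787 × 8.845% = 15.806%.
On $200,000,000: 0.15806 × $200,000,000 = $31,612,000.

$31,600,000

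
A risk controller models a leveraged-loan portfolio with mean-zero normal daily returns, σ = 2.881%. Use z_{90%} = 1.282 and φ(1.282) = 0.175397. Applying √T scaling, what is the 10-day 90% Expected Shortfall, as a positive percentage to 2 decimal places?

σ_{10d} = 2.881% × √10 = 9.111%.
ES multiplier = φ(z)/(1−α) = 0.175397/0.1 = 1.754.
ES = 9.111% × 1.754 = 15.981%.

15.98%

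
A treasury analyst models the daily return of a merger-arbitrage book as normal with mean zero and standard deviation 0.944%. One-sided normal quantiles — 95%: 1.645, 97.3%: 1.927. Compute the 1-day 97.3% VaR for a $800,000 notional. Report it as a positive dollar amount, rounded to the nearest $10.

VaR = z·σ = 1.927 × 0.944% = 1.819%.
On $800,000: 0.01819 × $800,000 = $14,552.

$14,550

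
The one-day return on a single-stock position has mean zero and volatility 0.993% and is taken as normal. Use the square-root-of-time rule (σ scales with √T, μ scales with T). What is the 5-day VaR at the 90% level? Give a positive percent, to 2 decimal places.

2.85%

At 90%, z = 1.282.
σ_{5d} = 0.993% × √5 = 2.220%.
VaR = 1.282 × 2.220% = 2.846%.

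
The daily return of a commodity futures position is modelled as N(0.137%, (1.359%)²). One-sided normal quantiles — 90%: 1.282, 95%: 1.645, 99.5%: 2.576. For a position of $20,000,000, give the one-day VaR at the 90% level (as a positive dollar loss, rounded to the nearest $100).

$321,000

VaR = −μ + z·σ = −(0.137%) + 1.282 × 1.359% = 1.605%.
On $20,000,000: 0.01605 × $20,000,000 = $321,000.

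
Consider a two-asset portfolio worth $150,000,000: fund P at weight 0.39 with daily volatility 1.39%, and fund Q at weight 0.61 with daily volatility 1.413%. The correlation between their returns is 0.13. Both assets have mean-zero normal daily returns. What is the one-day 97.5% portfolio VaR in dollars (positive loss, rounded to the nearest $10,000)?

σ_p² = 0.39²·1.39² + 0.61²·1.413² + 2·0.13·0.39·0.61·1.39·1.413 = 1.1583 (%²).
σ_p = √1.1583 = 1.076%.
At 97.5%, z = 1.960.
VaR = 1.960 × 1.076% = 2.109%; on $150,000,000 that is $3,163,500.

$3,160,000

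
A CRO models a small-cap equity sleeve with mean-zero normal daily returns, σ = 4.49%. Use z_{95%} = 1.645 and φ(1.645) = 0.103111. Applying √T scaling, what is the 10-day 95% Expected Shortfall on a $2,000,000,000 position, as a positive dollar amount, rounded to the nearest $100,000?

$585,600,000

σ_{10d} = 4.49% × √10 = 14.199%.
ES multiplier = φ(z)/(1−α) = 0.103111/0.05 = 2.062.
ES = 14.199% × 2.062 = 29.278%; on $2,000,000,000: $585,560,000.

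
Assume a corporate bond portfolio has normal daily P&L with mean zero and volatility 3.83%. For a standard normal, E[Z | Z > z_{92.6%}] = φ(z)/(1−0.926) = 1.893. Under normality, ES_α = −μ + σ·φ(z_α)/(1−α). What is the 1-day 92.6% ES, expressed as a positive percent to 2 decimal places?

ES = 3.83% × 1.893 = 7.250%.

7.25%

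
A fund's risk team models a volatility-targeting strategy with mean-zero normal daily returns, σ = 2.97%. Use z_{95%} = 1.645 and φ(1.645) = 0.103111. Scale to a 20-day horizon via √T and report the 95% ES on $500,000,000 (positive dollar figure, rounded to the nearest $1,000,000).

σ_{20d} = 2.97% × √20 = 13.282%.
ES multiplier = φ(z)/(1−α) = 0.103111/0.05 = 2.062.
ES = 13.282% × 2.062 = 27.387%; on $500,000,000: $136,935,000.

$137,000,000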